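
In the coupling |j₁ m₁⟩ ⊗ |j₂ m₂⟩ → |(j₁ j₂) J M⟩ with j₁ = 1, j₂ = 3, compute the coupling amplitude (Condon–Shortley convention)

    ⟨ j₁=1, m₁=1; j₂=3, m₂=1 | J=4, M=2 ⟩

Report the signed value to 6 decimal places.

triangle: 0!×2!×6!/9! = 1440/362880
(j±m)!: 2!×0!×4!×2!×6!×2! = 138240
prefactor² = (2J+1)×Δ×N² = 34560/7
  k=0: +1/(0!×0!×0!×4!×2!×2!) = 1/96
Σ = 1/96  ⇒  CG² = 34560/7×1/96² = 15/28
CG = +√(15/28) = +0.731925

+√(15/28) = +0.731925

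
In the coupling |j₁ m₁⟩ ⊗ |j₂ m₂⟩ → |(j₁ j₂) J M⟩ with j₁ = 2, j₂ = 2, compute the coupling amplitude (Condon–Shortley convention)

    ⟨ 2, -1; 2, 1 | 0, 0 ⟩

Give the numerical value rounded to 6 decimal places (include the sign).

−√(1/5) = -0.447214

√[1·4!0!0!/5! · 1!3!3!1!0!0!] = √(36/5)
  +(−1)^3/∏(3,1,0,0,0,0)! = -1/6  (running -1/6)
⟨..|..⟩ = √(36/5)·(-1/6) = -0.447214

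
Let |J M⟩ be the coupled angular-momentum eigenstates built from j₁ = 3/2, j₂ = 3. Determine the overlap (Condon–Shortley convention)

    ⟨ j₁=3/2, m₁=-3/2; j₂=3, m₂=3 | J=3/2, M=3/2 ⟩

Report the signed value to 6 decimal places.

-0.755929  (= −√(4/7))

√[4·3!0!3!/7! · 0!3!6!0!3!0!] = √(5184/7)
  +(−1)^3/∏(3,0,0,3,0,0)! = -1/36  (running -1/36)
⟨..|..⟩ = √(5184/7)·(-1/36) = -0.755929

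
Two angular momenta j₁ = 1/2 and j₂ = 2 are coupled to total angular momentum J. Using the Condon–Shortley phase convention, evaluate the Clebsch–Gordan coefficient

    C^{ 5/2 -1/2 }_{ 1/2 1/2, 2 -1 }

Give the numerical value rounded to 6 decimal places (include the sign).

+√(2/5) ≈ +0.632456

triangle: 0!×1!×4!/6! = 24/720
(j±m)!: 1!×0!×1!×3!×2!×3! = 72
prefactor² = (2J+1)×Δ×N² = 72/5
  k=0: +1/(0!×0!×0!×1!×1!×3!) = 1/6
Σ = 1/6  ⇒  CG² = 72/5×1/6² = 2/5
CG = +√(2/5) = +0.632456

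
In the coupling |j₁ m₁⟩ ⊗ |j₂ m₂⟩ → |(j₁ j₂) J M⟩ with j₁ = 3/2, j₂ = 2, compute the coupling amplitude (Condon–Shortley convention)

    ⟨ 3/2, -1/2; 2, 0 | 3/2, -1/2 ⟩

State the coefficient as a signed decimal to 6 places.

−√(1/5) ≈ -0.447214

triangle: 2!·1!·2!/6! = 4/720
(j±m)!: 1!·2!·2!·2!·1!·2! = 16
prefactor² = (2J+1)·Δ·N² = 16/45
  k=1: −1/(1!·1!·1!·1!·0!·1!) = -1
  k=2: +1/(2!·0!·0!·0!·1!·2!) = 1/4
Σ = -3/4  ⇒  CG² = 16/45·(-3/4)² = 1/5
CG = −√(1/5) = -0.447214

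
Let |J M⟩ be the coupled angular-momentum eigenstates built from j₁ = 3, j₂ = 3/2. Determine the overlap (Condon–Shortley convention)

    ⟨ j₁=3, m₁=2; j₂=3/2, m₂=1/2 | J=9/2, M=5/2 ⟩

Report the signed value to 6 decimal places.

+0.707107

√[10·0!6!3!/10! · 5!1!2!1!7!2!] = √(28800)
  +(−1)^0/∏(0,0,1,2,5,1)! = 1/240  (running 1/240)
⟨..|..⟩ = √(28800)·(1/240) = +0.707107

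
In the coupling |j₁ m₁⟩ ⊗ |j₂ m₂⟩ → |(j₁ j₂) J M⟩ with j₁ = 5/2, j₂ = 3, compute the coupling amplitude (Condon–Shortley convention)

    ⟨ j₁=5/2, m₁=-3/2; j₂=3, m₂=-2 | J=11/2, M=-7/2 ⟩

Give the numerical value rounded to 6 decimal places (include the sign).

+0.738549

j₁+j₂−J=0  J+j₁−j₂=5  J−j₁+j₂=6  j₁+j₂+J+1=12
(j₁±m₁, j₂±m₂, J±M) = (1,4,1,5,2,9)
P² = 49766400/11
sum k=0..0:
  [0] +1/2880 = 1/2880
S = 1/2880
C² = P²·S² = 6/11 ; C = +0.738549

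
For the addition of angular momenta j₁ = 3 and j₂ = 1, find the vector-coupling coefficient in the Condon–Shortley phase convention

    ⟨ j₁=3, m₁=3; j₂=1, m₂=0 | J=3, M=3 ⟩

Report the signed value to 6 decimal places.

+√(3/4) ≈ +0.866025

√[7·1!5!1!/8! · 6!0!1!1!6!0!] = √(10800)
  +(−1)^0/∏(0,1,0,1,5,0)! = 1/120  (running 1/120)
⟨..|..⟩ = √(10800)·(1/120) = +0.866025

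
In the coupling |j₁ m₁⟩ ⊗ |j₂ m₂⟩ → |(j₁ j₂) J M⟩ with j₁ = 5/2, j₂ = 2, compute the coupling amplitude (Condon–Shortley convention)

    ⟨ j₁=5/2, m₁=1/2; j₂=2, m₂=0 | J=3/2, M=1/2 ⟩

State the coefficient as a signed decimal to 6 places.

triangle: 3!×2!×1!/7! = 12/5040
(j±m)!: 3!×2!×2!×2!×2!×1! = 96
prefactor² = (2J+1)×Δ×N² = 32/35
  k=1: −1/(1!×2!×1!×1!×1!×0!) = -1/2
  k=2: +1/(2!×1!×0!×0!×2!×1!) = 1/4
Σ = -1/4  ⇒  CG² = 32/35×(-1/4)² = 2/35
CG = −√(2/35) = -0.239046

-0.239046  (= −√(2/35))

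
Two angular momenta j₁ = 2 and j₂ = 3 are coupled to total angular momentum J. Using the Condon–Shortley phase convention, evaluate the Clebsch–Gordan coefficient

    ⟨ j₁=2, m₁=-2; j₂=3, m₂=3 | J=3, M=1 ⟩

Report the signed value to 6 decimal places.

triangle: 2!*2!*4!/9! = 96/362880
(j±m)!: 0!*4!*6!*0!*4!*2! = 829440
prefactor² = (2J+1)*Δ*N² = 1536
  k=2: +1/(2!*0!*2!*4!*0!*0!) = 1/96
Σ = 1/96  ⇒  CG² = 1536*1/96² = 1/6
CG = +√(1/6) = +0.408248

+0.408248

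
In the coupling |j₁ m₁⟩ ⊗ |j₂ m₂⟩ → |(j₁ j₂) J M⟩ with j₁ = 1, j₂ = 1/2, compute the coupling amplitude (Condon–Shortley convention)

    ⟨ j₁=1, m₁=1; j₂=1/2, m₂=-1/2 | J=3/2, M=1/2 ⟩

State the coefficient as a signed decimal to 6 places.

triangle: 0!·2!·1!/4! = 2/24
(j±m)!: 2!·0!·0!·1!·2!·1! = 4
prefactor² = (2J+1)·Δ·N² = 4/3
  k=0: +1/(0!·0!·0!·0!·2!·1!) = 1/2
Σ = 1/2  ⇒  CG² = 4/3·1/2² = 1/3
CG = +√(1/3) = +0.577350

+√(1/3) = +0.577350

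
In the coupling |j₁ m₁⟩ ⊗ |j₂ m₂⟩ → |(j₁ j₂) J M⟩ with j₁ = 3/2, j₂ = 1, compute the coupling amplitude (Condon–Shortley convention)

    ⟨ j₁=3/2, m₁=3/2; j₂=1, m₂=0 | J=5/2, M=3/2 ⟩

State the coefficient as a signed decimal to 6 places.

j₁+j₂−J=0  J+j₁−j₂=3  J−j₁+j₂=2  j₁+j₂+J+1=6
(j₁±m₁, j₂±m₂, J±M) = (3,0,1,1,4,1)
P² = 72/5
sum k=0..0:
  [0] +1/6 = 1/6
S = 1/6
C² = P²·S² = 2/5 ; C = +0.632456

+√(2/5) ≈ +0.632456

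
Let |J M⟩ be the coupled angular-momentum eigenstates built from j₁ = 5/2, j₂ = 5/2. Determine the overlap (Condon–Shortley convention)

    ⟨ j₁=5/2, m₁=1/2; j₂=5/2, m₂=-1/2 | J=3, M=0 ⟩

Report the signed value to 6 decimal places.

−√(4/45) = -0.298142

j₁+j₂−J=2  J+j₁−j₂=3  J−j₁+j₂=3  j₁+j₂+J+1=9
(j₁±m₁, j₂±m₂, J±M) = (3,2,2,3,3,3)
P² = 36/5
sum k=0..2:
  [0] +1/8 = 1/8
  [1] −1/4 = -1/4
  [2] +1/72 = 1/72
S = -1/9
C² = P²·S² = 4/45 ; C = -0.298142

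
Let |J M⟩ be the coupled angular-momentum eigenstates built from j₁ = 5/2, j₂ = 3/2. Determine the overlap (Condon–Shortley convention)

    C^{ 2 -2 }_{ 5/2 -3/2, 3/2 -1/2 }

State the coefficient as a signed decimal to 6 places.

√[5·2!3!1!/7! · 1!4!1!2!0!4!] = √(96/7)
  +(−1)^1/∏(1,1,3,0,0,1)! = -1/6  (running -1/6)
⟨..|..⟩ = √(96/7)·(-1/6) = -0.617213

−√(8/21) ≈ -0.617213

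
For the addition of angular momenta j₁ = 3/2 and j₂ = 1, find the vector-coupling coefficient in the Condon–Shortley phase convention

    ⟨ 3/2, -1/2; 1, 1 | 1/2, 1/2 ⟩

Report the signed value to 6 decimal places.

triangle: 2!×1!×0!/4! = 2/24
(j±m)!: 1!×2!×2!×0!×1!×0! = 4
prefactor² = (2J+1)×Δ×N² = 2/3
  k=2: +1/(2!×0!×0!×0!×1!×0!) = 1/2
Σ = 1/2  ⇒  CG² = 2/3×1/2² = 1/6
CG = +√(1/6) = +0.408248

+√(1/6) = +0.408248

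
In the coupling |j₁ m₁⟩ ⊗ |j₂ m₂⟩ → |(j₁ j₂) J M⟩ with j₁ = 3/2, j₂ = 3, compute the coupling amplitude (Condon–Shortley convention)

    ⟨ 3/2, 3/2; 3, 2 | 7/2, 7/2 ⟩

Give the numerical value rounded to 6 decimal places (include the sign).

+0.577350  (= +√(1/3))

j₁+j₂−J=1  J+j₁−j₂=2  J−j₁+j₂=5  j₁+j₂+J+1=9
(j₁±m₁, j₂±m₂, J±M) = (3,0,5,1,7,0)
P² = 19200
sum k=0..0:
  [0] +1/240 = 1/240
S = 1/240
C² = P²·S² = 1/3 ; C = +0.577350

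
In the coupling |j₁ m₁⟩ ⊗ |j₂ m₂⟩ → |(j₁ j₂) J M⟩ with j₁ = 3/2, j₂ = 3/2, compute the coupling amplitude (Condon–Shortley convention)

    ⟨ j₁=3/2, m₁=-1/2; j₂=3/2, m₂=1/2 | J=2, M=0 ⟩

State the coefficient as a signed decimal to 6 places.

−√(1/4) = -0.500000

triangle: 1!×2!×2!/6! = 4/720
(j±m)!: 1!×2!×2!×1!×2!×2! = 16
prefactor² = (2J+1)×Δ×N² = 4/9
  k=0: +1/(0!×1!×2!×2!×0!×0!) = 1/4
  k=1: −1/(1!×0!×1!×1!×1!×1!) = -1
Σ = -3/4  ⇒  CG² = 4/9×(-3/4)² = 1/4
CG = −√(1/4) = -0.500000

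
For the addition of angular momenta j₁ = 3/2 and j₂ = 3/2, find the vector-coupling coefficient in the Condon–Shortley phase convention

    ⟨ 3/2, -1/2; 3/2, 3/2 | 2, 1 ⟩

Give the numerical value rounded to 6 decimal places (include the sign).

j₁+j₂−J=1  J+j₁−j₂=2  J−j₁+j₂=2  j₁+j₂+J+1=6
(j₁±m₁, j₂±m₂, J±M) = (1,2,3,0,3,1)
P² = 2
sum k=1..1:
  [1] −1/2 = -1/2
S = -1/2
C² = P²·S² = 1/2 ; C = -0.707107

−√(1/2) ≈ -0.707107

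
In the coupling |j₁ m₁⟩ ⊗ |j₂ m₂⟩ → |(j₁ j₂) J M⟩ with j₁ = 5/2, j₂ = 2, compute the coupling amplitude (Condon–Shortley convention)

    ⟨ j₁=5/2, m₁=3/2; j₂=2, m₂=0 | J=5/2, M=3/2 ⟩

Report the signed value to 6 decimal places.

j₁+j₂−J=2  J+j₁−j₂=3  J−j₁+j₂=2  j₁+j₂+J+1=8
(j₁±m₁, j₂±m₂, J±M) = (4,1,2,2,4,1)
P² = 288/35
sum k=0..1:
  [0] +1/8 = 1/8
  [1] −1/6 = -1/6
S = -1/24
C² = P²·S² = 1/70 ; C = -0.119523

-0.119523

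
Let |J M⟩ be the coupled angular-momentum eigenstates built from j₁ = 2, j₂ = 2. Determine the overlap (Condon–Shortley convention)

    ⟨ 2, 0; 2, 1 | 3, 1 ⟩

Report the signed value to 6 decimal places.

√[7·1!3!3!/8! · 2!2!3!1!4!2!] = √(36/5)
  +(−1)^0/∏(0,1,2,3,1,0)! = 1/12  (running 1/12)
  +(−1)^1/∏(1,0,1,2,2,1)! = -1/4  (running -1/6)
⟨..|..⟩ = √(36/5)·(-1/6) = -0.447214

-0.447214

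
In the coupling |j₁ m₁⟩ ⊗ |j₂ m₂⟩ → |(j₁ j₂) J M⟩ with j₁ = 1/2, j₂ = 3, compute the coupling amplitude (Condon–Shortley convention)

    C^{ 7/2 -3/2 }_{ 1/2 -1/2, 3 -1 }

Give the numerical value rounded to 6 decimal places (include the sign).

+√(5/7) = +0.845154

triangle: 0!·1!·6!/8! = 720/40320
(j±m)!: 0!·1!·2!·4!·2!·5! = 11520
prefactor² = (2J+1)·Δ·N² = 11520/7
  k=0: +1/(0!·0!·1!·2!·0!·4!) = 1/48
Σ = 1/48  ⇒  CG² = 11520/7·1/48² = 5/7
CG = +√(5/7) = +0.845154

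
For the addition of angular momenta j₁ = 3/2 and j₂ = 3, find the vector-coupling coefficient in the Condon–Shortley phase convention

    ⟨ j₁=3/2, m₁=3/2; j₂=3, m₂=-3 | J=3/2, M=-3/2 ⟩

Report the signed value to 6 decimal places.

j₁+j₂−J=3  J+j₁−j₂=0  J−j₁+j₂=3  j₁+j₂+J+1=7
(j₁±m₁, j₂±m₂, J±M) = (3,0,0,6,0,3)
P² = 5184/7
sum k=0..0:
  [0] +1/36 = 1/36
S = 1/36
C² = P²·S² = 4/7 ; C = +0.755929

+0.755929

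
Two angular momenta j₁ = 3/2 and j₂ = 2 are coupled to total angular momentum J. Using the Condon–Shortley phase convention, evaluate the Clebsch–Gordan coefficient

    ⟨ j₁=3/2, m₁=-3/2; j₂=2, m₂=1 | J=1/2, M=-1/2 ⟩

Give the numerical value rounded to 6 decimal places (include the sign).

triangle: 3!*0!*1!/5! = 6/120
(j±m)!: 0!*3!*3!*1!*0!*1! = 36
prefactor² = (2J+1)*Δ*N² = 18/5
  k=3: −1/(3!*0!*0!*0!*0!*1!) = -1/6
Σ = -1/6  ⇒  CG² = 18/5*(-1/6)² = 1/10
CG = −√(1/10) = -0.316228

-0.316228  (= −√(1/10))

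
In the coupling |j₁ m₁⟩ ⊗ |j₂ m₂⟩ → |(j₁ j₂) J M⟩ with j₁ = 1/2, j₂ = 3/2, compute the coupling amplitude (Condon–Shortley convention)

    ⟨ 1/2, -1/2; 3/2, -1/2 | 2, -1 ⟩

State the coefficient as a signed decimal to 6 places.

+0.866025  (= +√(3/4))

triangle: 0!*1!*3!/5! = 6/120
(j±m)!: 0!*1!*1!*2!*1!*3! = 12
prefactor² = (2J+1)*Δ*N² = 3
  k=0: +1/(0!*0!*1!*1!*0!*2!) = 1/2
Σ = 1/2  ⇒  CG² = 3*1/2² = 3/4
CG = +√(3/4) = +0.866025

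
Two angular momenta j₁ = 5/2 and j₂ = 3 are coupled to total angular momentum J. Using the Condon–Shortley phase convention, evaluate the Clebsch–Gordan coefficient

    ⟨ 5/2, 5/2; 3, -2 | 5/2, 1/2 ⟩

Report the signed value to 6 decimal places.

+0.597614

√[6·3!2!3!/9! · 5!0!1!5!3!2!] = √(1440/7)
  +(−1)^0/∏(0,3,0,1,2,2)! = 1/24  (running 1/24)
⟨..|..⟩ = √(1440/7)·(1/24) = +0.597614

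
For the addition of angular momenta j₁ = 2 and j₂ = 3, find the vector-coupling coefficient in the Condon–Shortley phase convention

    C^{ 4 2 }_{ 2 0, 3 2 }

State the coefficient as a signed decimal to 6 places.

√[9·1!3!5!/10! · 2!2!5!1!6!2!] = √(8640/7)
  +(−1)^0/∏(0,1,2,5,1,0)! = 1/240  (running 1/240)
  +(−1)^1/∏(1,0,1,4,2,1)! = -1/48  (running -1/60)
⟨..|..⟩ = √(8640/7)·(-1/60) = -0.585540

−√(12/35) ≈ -0.585540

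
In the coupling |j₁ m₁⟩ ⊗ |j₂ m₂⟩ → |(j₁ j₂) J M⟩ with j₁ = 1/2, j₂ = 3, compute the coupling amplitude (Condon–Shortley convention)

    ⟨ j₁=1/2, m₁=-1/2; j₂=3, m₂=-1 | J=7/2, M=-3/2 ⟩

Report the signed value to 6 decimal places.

j₁+j₂−J=0  J+j₁−j₂=1  J−j₁+j₂=6  j₁+j₂+J+1=8
(j₁±m₁, j₂±m₂, J±M) = (0,1,2,4,2,5)
P² = 11520/7
sum k=0..0:
  [0] +1/48 = 1/48
S = 1/48
C² = P²·S² = 5/7 ; C = +0.845154

+0.845154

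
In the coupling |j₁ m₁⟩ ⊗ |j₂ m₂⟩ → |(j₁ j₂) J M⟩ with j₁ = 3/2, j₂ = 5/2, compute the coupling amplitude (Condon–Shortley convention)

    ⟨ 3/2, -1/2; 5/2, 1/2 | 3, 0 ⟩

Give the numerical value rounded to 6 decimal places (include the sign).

-0.447214

j₁+j₂−J=1  J+j₁−j₂=2  J−j₁+j₂=4  j₁+j₂+J+1=8
(j₁±m₁, j₂±m₂, J±M) = (1,2,3,2,3,3)
P² = 36/5
sum k=0..1:
  [0] +1/12 = 1/12
  [1] −1/4 = -1/4
S = -1/6
C² = P²·S² = 1/5 ; C = -0.447214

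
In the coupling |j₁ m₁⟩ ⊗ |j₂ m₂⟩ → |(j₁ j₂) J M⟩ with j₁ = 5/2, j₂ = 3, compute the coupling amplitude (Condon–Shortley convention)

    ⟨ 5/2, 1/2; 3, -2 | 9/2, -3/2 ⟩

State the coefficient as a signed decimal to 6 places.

+0.604815  (= +√(169/462))

j₁+j₂−J=1  J+j₁−j₂=4  J−j₁+j₂=5  j₁+j₂+J+1=11
(j₁±m₁, j₂±m₂, J±M) = (3,2,1,5,3,6)
P² = 345600/77
sum k=0..1:
  [0] +1/96 = 1/96
  [1] −1/720 = -1/720
S = 13/1440
C² = P²·S² = 169/462 ; C = +0.604815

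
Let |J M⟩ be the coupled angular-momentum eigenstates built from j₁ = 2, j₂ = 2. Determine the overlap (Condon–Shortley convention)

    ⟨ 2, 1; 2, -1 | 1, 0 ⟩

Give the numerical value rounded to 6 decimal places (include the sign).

−√(1/10) = -0.316228

√[3·3!1!1!/6! · 3!1!1!3!1!1!] = √(9/10)
  +(−1)^0/∏(0,3,1,1,0,0)! = 1/6  (running 1/6)
  +(−1)^1/∏(1,2,0,0,1,1)! = -1/2  (running -1/3)
⟨..|..⟩ = √(9/10)·(-1/3) = -0.316228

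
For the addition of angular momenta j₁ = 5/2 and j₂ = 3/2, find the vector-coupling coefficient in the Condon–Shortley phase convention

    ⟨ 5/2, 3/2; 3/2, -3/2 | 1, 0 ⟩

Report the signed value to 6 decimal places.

+0.447214  (= +√(1/5))

√[3·3!2!0!/6! · 4!1!0!3!1!1!] = √(36/5)
  +(−1)^0/∏(0,3,1,0,1,0)! = 1/6  (running 1/6)
⟨..|..⟩ = √(36/5)·(1/6) = +0.447214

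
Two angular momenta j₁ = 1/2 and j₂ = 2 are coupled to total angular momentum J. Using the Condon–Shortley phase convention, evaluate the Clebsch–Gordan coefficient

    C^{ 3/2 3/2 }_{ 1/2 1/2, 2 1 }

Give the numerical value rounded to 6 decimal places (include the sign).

triangle: 1!×0!×3!/5! = 6/120
(j±m)!: 1!×0!×3!×1!×3!×0! = 36
prefactor² = (2J+1)×Δ×N² = 36/5
  k=0: +1/(0!×1!×0!×3!×0!×0!) = 1/6
Σ = 1/6  ⇒  CG² = 36/5×1/6² = 1/5
CG = +√(1/5) = +0.447214

+0.447214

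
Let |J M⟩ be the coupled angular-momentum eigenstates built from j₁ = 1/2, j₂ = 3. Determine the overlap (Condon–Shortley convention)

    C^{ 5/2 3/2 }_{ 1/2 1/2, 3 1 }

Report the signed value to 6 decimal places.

√[6·1!0!5!/7! · 1!0!4!2!4!1!] = √(1152/7)
  +(−1)^0/∏(0,1,0,4,0,1)! = 1/24  (running 1/24)
⟨..|..⟩ = √(1152/7)·(1/24) = +0.534522

+√(2/7) ≈ +0.534522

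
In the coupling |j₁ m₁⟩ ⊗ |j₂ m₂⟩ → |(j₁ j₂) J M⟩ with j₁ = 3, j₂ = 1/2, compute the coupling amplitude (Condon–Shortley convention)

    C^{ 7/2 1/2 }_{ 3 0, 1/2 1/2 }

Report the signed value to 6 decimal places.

triangle: 0!×6!×1!/8! = 720/40320
(j±m)!: 3!×3!×1!×0!×4!×3! = 5184
prefactor² = (2J+1)×Δ×N² = 5184/7
  k=0: +1/(0!×0!×3!×1!×3!×0!) = 1/36
Σ = 1/36  ⇒  CG² = 5184/7×1/36² = 4/7
CG = +√(4/7) = +0.755929

+0.755929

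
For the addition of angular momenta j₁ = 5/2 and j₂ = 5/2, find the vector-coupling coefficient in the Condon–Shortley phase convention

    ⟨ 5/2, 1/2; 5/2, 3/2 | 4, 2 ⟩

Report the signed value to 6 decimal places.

√[9·1!4!4!/10! · 3!2!4!1!6!2!] = √(20736/35)
  +(−1)^0/∏(0,1,2,4,2,0)! = 1/96  (running 1/96)
  +(−1)^1/∏(1,0,1,3,3,1)! = -1/36  (running -5/288)
⟨..|..⟩ = √(20736/35)·(-5/288) = -0.422577

-0.422577  (= −√(5/28))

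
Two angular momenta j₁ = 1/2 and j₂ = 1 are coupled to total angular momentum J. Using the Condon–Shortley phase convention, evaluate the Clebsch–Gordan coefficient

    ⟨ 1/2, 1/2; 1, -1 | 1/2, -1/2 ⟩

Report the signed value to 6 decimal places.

+√(2/3) = +0.816497

j₁+j₂−J=1  J+j₁−j₂=0  J−j₁+j₂=1  j₁+j₂+J+1=3
(j₁±m₁, j₂±m₂, J±M) = (1,0,0,2,0,1)
P² = 2/3
sum k=0..0:
  [0] +1/1 = 1
S = 1
C² = P²·S² = 2/3 ; C = +0.816497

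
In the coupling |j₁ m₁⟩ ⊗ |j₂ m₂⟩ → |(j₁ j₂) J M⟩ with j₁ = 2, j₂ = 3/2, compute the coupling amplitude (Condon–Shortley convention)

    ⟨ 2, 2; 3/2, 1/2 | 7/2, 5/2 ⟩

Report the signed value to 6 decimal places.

+√(3/7) ≈ +0.654654

j₁+j₂−J=0  J+j₁−j₂=4  J−j₁+j₂=3  j₁+j₂+J+1=8
(j₁±m₁, j₂±m₂, J±M) = (4,0,2,1,6,1)
P² = 6912/7
sum k=0..0:
  [0] +1/48 = 1/48
S = 1/48
C² = P²·S² = 3/7 ; C = +0.654654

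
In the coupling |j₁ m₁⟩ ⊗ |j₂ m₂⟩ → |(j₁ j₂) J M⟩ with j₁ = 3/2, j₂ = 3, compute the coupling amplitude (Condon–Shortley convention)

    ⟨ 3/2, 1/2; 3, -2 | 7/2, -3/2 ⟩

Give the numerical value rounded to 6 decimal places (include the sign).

triangle: 1!*2!*5!/9! = 240/362880
(j±m)!: 2!*1!*1!*5!*2!*5! = 57600
prefactor² = (2J+1)*Δ*N² = 6400/21
  k=0: +1/(0!*1!*1!*1!*1!*4!) = 1/24
  k=1: −1/(1!*0!*0!*0!*2!*5!) = -1/240
Σ = 3/80  ⇒  CG² = 6400/21*3/80² = 3/7
CG = +√(3/7) = +0.654654

+√(3/7) = +0.654654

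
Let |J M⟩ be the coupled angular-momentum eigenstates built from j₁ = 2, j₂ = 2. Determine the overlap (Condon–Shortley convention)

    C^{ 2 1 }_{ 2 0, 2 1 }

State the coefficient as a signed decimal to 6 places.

−√(1/14) ≈ -0.267261

j₁+j₂−J=2  J+j₁−j₂=2  J−j₁+j₂=2  j₁+j₂+J+1=7
(j₁±m₁, j₂±m₂, J±M) = (2,2,3,1,3,1)
P² = 8/7
sum k=1..2:
  [1] −1/2 = -1/2
  [2] +1/4 = 1/4
S = -1/4
C² = P²·S² = 1/14 ; C = -0.267261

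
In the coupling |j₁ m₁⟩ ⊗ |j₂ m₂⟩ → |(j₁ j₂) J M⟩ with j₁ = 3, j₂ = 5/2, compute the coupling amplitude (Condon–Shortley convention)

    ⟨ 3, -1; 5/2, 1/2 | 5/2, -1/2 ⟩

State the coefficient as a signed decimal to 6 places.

√[6·3!3!2!/9! · 2!4!3!2!2!3!] = √(288/35)
  +(−1)^1/∏(1,2,3,2,0,0)! = -1/24  (running -1/24)
  +(−1)^2/∏(2,1,2,1,1,1)! = 1/4  (running 5/24)
  +(−1)^3/∏(3,0,1,0,2,2)! = -1/24  (running 1/6)
⟨..|..⟩ = √(288/35)·(1/6) = +0.478091

+√(8/35) = +0.478091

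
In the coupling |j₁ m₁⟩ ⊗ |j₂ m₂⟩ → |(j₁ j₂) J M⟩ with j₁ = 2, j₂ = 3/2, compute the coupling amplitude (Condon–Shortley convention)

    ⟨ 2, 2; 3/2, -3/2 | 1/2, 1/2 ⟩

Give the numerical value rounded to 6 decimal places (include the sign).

j₁+j₂−J=3  J+j₁−j₂=1  J−j₁+j₂=0  j₁+j₂+J+1=5
(j₁±m₁, j₂±m₂, J±M) = (4,0,0,3,1,0)
P² = 72/5
sum k=0..0:
  [0] +1/6 = 1/6
S = 1/6
C² = P²·S² = 2/5 ; C = +0.632456

+0.632456  (= +√(2/5))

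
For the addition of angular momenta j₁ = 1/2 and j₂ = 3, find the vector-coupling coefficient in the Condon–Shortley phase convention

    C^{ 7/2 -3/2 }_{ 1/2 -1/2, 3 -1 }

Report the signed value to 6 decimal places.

+√(5/7) = +0.845154

√[8·0!1!6!/8! · 0!1!2!4!2!5!] = √(11520/7)
  +(−1)^0/∏(0,0,1,2,0,4)! = 1/48  (running 1/48)
⟨..|..⟩ = √(11520/7)·(1/48) = +0.845154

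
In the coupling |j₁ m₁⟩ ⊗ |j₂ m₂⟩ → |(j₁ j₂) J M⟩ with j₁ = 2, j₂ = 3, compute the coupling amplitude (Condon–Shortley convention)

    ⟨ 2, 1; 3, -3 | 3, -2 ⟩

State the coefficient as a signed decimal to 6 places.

+√(5/12) = +0.645497

triangle: 2!·2!·4!/9! = 96/362880
(j±m)!: 3!·1!·0!·6!·1!·5! = 518400
prefactor² = (2J+1)·Δ·N² = 960
  k=0: +1/(0!·2!·1!·0!·1!·4!) = 1/48
Σ = 1/48  ⇒  CG² = 960·1/48² = 5/12
CG = +√(5/12) = +0.645497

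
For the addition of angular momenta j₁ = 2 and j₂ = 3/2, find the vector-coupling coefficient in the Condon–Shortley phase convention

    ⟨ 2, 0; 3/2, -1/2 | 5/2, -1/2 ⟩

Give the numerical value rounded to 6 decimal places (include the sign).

triangle: 1!×3!×2!/7! = 12/5040
(j±m)!: 2!×2!×1!×2!×2!×3! = 96
prefactor² = (2J+1)×Δ×N² = 48/35
  k=0: +1/(0!×1!×2!×1!×1!×1!) = 1/2
  k=1: −1/(1!×0!×1!×0!×2!×2!) = -1/4
Σ = 1/4  ⇒  CG² = 48/35×1/4² = 3/35
CG = +√(3/35) = +0.292770

+0.292770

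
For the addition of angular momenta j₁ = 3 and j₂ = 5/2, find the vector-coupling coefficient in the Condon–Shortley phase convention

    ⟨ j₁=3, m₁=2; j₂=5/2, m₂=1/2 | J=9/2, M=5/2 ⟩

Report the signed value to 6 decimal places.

+0.497468

j₁+j₂−J=1  J+j₁−j₂=5  J−j₁+j₂=4  j₁+j₂+J+1=11
(j₁±m₁, j₂±m₂, J±M) = (5,1,3,2,7,2)
P² = 115200/11
sum k=0..1:
  [0] +1/144 = 1/144
  [1] −1/480 = -1/480
S = 7/1440
C² = P²·S² = 49/198 ; C = +0.497468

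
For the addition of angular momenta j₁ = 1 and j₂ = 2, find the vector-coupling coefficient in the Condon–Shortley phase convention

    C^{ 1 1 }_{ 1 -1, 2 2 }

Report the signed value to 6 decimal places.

j₁+j₂−J=2  J+j₁−j₂=0  J−j₁+j₂=2  j₁+j₂+J+1=5
(j₁±m₁, j₂±m₂, J±M) = (0,2,4,0,2,0)
P² = 48/5
sum k=2..2:
  [2] +1/4 = 1/4
S = 1/4
C² = P²·S² = 3/5 ; C = +0.774597

+√(3/5) ≈ +0.774597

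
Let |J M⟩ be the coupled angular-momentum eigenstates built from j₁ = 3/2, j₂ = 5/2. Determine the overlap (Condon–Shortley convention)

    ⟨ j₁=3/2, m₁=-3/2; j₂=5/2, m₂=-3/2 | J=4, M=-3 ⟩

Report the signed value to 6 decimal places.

+√(5/8) ≈ +0.790569

j₁+j₂−J=0  J+j₁−j₂=3  J−j₁+j₂=5  j₁+j₂+J+1=9
(j₁±m₁, j₂±m₂, J±M) = (0,3,1,4,1,7)
P² = 12960
sum k=0..0:
  [0] +1/144 = 1/144
S = 1/144
C² = P²·S² = 5/8 ; C = +0.790569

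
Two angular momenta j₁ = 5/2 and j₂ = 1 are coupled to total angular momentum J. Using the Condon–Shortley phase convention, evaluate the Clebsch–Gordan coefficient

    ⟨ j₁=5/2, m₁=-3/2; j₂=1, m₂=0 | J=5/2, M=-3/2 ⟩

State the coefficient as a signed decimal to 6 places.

-0.507093  (= −√(9/35))

√[6·1!4!1!/7! · 1!4!1!1!1!4!] = √(576/35)
  +(−1)^0/∏(0,1,4,1,0,0)! = 1/24  (running 1/24)
  +(−1)^1/∏(1,0,3,0,1,1)! = -1/6  (running -1/8)
⟨..|..⟩ = √(576/35)·(-1/8) = -0.507093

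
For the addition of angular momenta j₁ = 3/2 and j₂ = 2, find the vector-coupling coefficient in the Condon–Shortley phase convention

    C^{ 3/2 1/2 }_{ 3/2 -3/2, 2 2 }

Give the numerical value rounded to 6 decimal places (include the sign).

triangle: 2!·1!·2!/6! = 4/720
(j±m)!: 0!·3!·4!·0!·2!·1! = 288
prefactor² = (2J+1)·Δ·N² = 32/5
  k=2: +1/(2!·0!·1!·2!·0!·0!) = 1/4
Σ = 1/4  ⇒  CG² = 32/5·1/4² = 2/5
CG = +√(2/5) = +0.632456

+0.632456  (= +√(2/5))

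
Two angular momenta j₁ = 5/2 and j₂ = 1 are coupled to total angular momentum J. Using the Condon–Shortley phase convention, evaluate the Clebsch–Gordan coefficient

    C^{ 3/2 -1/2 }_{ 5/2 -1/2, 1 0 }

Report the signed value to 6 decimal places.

−√(2/5) = -0.632456

triangle: 2!×3!×0!/6! = 12/720
(j±m)!: 2!×3!×1!×1!×1!×2! = 24
prefactor² = (2J+1)×Δ×N² = 8/5
  k=1: −1/(1!×1!×2!×0!×1!×0!) = -1/2
Σ = -1/2  ⇒  CG² = 8/5×(-1/2)² = 2/5
CG = −√(2/5) = -0.632456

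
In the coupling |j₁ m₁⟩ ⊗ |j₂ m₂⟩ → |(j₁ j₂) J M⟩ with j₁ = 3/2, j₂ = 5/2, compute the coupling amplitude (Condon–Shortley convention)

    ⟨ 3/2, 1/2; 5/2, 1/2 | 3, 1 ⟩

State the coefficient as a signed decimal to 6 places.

j₁+j₂−J=1  J+j₁−j₂=2  J−j₁+j₂=4  j₁+j₂+J+1=8
(j₁±m₁, j₂±m₂, J±M) = (2,1,3,2,4,2)
P² = 48/5
sum k=0..1:
  [0] +1/6 = 1/6
  [1] −1/8 = -1/8
S = 1/24
C² = P²·S² = 1/60 ; C = +0.129099

+√(1/60) ≈ +0.129099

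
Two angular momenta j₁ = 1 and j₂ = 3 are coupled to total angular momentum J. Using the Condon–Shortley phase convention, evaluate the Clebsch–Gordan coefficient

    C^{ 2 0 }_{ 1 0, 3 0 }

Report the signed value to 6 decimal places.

triangle: 2!*0!*4!/7! = 48/5040
(j±m)!: 1!*1!*3!*3!*2!*2! = 144
prefactor² = (2J+1)*Δ*N² = 48/7
  k=1: −1/(1!*1!*0!*2!*0!*2!) = -1/4
Σ = -1/4  ⇒  CG² = 48/7*(-1/4)² = 3/7
CG = −√(3/7) = -0.654654

−√(3/7) ≈ -0.654654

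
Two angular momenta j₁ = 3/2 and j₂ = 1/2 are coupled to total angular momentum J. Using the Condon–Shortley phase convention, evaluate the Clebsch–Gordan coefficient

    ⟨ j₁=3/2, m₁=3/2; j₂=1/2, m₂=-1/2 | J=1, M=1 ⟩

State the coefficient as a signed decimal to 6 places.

j₁+j₂−J=1  J+j₁−j₂=2  J−j₁+j₂=0  j₁+j₂+J+1=4
(j₁±m₁, j₂±m₂, J±M) = (3,0,0,1,2,0)
P² = 3
sum k=0..0:
  [0] +1/2 = 1/2
S = 1/2
C² = P²·S² = 3/4 ; C = +0.866025

+0.866025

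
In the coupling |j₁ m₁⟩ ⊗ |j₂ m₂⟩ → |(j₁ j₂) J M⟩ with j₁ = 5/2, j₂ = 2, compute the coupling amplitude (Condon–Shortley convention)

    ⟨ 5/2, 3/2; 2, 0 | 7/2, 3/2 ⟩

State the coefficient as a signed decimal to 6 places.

j₁+j₂−J=1  J+j₁−j₂=4  J−j₁+j₂=3  j₁+j₂+J+1=9
(j₁±m₁, j₂±m₂, J±M) = (4,1,2,2,5,2)
P² = 512/7
sum k=0..1:
  [0] +1/12 = 1/12
  [1] −1/48 = -1/48
S = 1/16
C² = P²·S² = 2/7 ; C = +0.534522

+√(2/7) = +0.534522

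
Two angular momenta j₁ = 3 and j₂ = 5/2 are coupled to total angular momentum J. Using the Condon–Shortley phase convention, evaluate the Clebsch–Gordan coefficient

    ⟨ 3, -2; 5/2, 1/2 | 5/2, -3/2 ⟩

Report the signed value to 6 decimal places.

j₁+j₂−J=3  J+j₁−j₂=3  J−j₁+j₂=2  j₁+j₂+J+1=9
(j₁±m₁, j₂±m₂, J±M) = (1,5,3,2,1,4)
P² = 288/7
sum k=2..3:
  [2] +1/12 = 1/12
  [3] −1/24 = -1/24
S = 1/24
C² = P²·S² = 1/14 ; C = +0.267261

+√(1/14) = +0.267261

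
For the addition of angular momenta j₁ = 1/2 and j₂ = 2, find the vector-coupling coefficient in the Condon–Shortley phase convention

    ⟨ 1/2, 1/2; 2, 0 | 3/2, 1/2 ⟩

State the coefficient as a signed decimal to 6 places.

+0.632456  (= +√(2/5))

triangle: 1!×0!×3!/5! = 6/120
(j±m)!: 1!×0!×2!×2!×2!×1! = 8
prefactor² = (2J+1)×Δ×N² = 8/5
  k=0: +1/(0!×1!×0!×2!×0!×1!) = 1/2
Σ = 1/2  ⇒  CG² = 8/5×1/2² = 2/5
CG = +√(2/5) = +0.632456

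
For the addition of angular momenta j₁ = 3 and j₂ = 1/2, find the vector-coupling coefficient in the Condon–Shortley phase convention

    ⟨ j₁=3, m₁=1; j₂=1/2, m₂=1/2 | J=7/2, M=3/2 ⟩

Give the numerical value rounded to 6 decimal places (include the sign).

triangle: 0!×6!×1!/8! = 720/40320
(j±m)!: 4!×2!×1!×0!×5!×2! = 11520
prefactor² = (2J+1)×Δ×N² = 11520/7
  k=0: +1/(0!×0!×2!×1!×4!×0!) = 1/48
Σ = 1/48  ⇒  CG² = 11520/7×1/48² = 5/7
CG = +√(5/7) = +0.845154

+0.845154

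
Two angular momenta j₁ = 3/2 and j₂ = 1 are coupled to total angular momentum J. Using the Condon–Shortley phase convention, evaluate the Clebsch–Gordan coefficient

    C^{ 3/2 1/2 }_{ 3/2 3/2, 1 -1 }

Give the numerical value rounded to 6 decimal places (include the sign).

+0.632456  (= +√(2/5))

triangle: 1!*2!*1!/5! = 2/120
(j±m)!: 3!*0!*0!*2!*2!*1! = 24
prefactor² = (2J+1)*Δ*N² = 8/5
  k=0: +1/(0!*1!*0!*0!*2!*1!) = 1/2
Σ = 1/2  ⇒  CG² = 8/5*1/2² = 2/5
CG = +√(2/5) = +0.632456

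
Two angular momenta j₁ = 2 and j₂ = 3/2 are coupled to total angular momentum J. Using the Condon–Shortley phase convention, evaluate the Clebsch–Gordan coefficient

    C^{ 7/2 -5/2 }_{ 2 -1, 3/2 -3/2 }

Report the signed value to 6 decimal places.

triangle: 0!*4!*3!/8! = 144/40320
(j±m)!: 1!*3!*0!*3!*1!*6! = 25920
prefactor² = (2J+1)*Δ*N² = 5184/7
  k=0: +1/(0!*0!*3!*0!*1!*3!) = 1/36
Σ = 1/36  ⇒  CG² = 5184/7*1/36² = 4/7
CG = +√(4/7) = +0.755929

+0.755929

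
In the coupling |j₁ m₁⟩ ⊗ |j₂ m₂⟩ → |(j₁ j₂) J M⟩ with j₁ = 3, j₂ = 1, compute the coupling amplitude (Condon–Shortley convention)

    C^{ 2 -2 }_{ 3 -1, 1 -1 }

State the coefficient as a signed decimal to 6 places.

+0.218218

triangle: 2!*4!*0!/7! = 48/5040
(j±m)!: 2!*4!*0!*2!*0!*4! = 2304
prefactor² = (2J+1)*Δ*N² = 768/7
  k=0: +1/(0!*2!*4!*0!*0!*0!) = 1/48
Σ = 1/48  ⇒  CG² = 768/7*1/48² = 1/21
CG = +√(1/21) = +0.218218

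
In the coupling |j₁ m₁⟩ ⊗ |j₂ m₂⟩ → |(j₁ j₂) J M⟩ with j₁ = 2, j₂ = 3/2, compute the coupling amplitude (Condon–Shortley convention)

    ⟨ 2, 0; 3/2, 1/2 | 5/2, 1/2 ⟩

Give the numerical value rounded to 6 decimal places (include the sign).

triangle: 1!*3!*2!/7! = 12/5040
(j±m)!: 2!*2!*2!*1!*3!*2! = 96
prefactor² = (2J+1)*Δ*N² = 48/35
  k=0: +1/(0!*1!*2!*2!*1!*0!) = 1/4
  k=1: −1/(1!*0!*1!*1!*2!*1!) = -1/2
Σ = -1/4  ⇒  CG² = 48/35*(-1/4)² = 3/35
CG = −√(3/35) = -0.292770

−√(3/35) = -0.292770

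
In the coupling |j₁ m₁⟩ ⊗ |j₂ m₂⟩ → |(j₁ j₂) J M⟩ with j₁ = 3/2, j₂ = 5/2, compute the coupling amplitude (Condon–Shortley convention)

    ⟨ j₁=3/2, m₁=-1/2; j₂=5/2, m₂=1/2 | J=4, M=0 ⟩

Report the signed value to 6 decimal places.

j₁+j₂−J=0  J+j₁−j₂=3  J−j₁+j₂=5  j₁+j₂+J+1=9
(j₁±m₁, j₂±m₂, J±M) = (1,2,3,2,4,4)
P² = 1728/7
sum k=0..0:
  [0] +1/24 = 1/24
S = 1/24
C² = P²·S² = 3/7 ; C = +0.654654

+√(3/7) ≈ +0.654654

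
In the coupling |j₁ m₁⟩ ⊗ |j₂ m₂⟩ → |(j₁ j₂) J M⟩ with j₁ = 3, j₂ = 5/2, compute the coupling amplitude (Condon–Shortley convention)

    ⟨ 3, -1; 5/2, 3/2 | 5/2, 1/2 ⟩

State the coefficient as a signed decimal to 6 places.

+0.169031

triangle: 3!·3!·2!/9! = 72/362880
(j±m)!: 2!·4!·4!·1!·3!·2! = 13824
prefactor² = (2J+1)·Δ·N² = 576/35
  k=2: +1/(2!·1!·2!·2!·1!·0!) = 1/8
  k=3: −1/(3!·0!·1!·1!·2!·1!) = -1/12
Σ = 1/24  ⇒  CG² = 576/35·1/24² = 1/35
CG = +√(1/35) = +0.169031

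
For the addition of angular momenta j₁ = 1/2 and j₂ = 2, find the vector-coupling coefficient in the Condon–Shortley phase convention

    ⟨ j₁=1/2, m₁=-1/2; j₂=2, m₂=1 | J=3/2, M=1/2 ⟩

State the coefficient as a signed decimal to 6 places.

triangle: 1!×0!×3!/5! = 6/120
(j±m)!: 0!×1!×3!×1!×2!×1! = 12
prefactor² = (2J+1)×Δ×N² = 12/5
  k=1: −1/(1!×0!×0!×2!×0!×1!) = -1/2
Σ = -1/2  ⇒  CG² = 12/5×(-1/2)² = 3/5
CG = −√(3/5) = -0.774597

−√(3/5) ≈ -0.774597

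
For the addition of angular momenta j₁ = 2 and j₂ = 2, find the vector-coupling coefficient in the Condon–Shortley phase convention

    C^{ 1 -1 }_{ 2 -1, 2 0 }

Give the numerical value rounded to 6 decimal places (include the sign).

+0.547723  (= +√(3/10))

triangle: 3!*1!*1!/6! = 6/720
(j±m)!: 1!*3!*2!*2!*0!*2! = 48
prefactor² = (2J+1)*Δ*N² = 6/5
  k=2: +1/(2!*1!*1!*0!*0!*1!) = 1/2
Σ = 1/2  ⇒  CG² = 6/5*1/2² = 3/10
CG = +√(3/10) = +0.547723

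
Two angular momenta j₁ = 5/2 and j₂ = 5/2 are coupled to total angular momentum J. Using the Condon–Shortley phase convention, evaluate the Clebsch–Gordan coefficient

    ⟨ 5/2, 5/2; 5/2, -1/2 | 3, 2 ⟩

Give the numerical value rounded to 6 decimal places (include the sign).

+0.645497  (= +√(5/12))

√[7·2!3!3!/9! · 5!0!2!3!5!1!] = √(240)
  +(−1)^0/∏(0,2,0,2,3,1)! = 1/24  (running 1/24)
⟨..|..⟩ = √(240)·(1/24) = +0.645497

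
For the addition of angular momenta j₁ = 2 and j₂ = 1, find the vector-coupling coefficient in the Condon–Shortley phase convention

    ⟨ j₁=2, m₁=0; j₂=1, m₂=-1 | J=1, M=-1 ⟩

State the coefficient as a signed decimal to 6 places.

j₁+j₂−J=2  J+j₁−j₂=2  J−j₁+j₂=0  j₁+j₂+J+1=5
(j₁±m₁, j₂±m₂, J±M) = (2,2,0,2,0,2)
P² = 8/5
sum k=0..0:
  [0] +1/4 = 1/4
S = 1/4
C² = P²·S² = 1/10 ; C = +0.316228

+0.316228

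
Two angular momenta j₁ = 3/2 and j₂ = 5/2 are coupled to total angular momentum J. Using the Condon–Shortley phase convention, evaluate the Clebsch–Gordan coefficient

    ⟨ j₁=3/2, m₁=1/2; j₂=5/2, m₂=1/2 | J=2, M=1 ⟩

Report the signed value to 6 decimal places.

−√(25/84) = -0.545545

triangle: 2!*1!*3!/7! = 12/5040
(j±m)!: 2!*1!*3!*2!*3!*1! = 144
prefactor² = (2J+1)*Δ*N² = 12/7
  k=0: +1/(0!*2!*1!*3!*0!*0!) = 1/12
  k=1: −1/(1!*1!*0!*2!*1!*1!) = -1/2
Σ = -5/12  ⇒  CG² = 12/7*(-5/12)² = 25/84
CG = −√(25/84) = -0.545545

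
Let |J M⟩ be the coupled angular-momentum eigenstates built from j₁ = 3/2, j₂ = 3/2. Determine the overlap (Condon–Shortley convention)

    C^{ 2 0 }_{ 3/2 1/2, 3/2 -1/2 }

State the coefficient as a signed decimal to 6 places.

+√(1/4) = +0.500000

j₁+j₂−J=1  J+j₁−j₂=2  J−j₁+j₂=2  j₁+j₂+J+1=6
(j₁±m₁, j₂±m₂, J±M) = (2,1,1,2,2,2)
P² = 4/9
sum k=0..1:
  [0] +1/1 = 1
  [1] −1/4 = -1/4
S = 3/4
C² = P²·S² = 1/4 ; C = +0.500000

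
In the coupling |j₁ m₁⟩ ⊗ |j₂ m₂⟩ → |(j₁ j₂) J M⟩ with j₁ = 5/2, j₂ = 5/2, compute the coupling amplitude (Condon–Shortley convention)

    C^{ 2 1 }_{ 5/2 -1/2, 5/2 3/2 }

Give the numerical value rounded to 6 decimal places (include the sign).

triangle: 3!·2!·2!/8! = 24/40320
(j±m)!: 2!·3!·4!·1!·3!·1! = 1728
prefactor² = (2J+1)·Δ·N² = 36/7
  k=2: +1/(2!·1!·1!·2!·1!·0!) = 1/4
  k=3: −1/(3!·0!·0!·1!·2!·1!) = -1/12
Σ = 1/6  ⇒  CG² = 36/7·1/6² = 1/7
CG = +√(1/7) = +0.377964

+0.377964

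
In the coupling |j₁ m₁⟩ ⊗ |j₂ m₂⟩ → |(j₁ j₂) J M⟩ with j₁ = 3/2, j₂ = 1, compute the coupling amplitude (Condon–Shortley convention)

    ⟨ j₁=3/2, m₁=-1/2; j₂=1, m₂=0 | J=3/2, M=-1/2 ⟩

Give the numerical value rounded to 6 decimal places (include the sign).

triangle: 1!*2!*1!/5! = 2/120
(j±m)!: 1!*2!*1!*1!*1!*2! = 4
prefactor² = (2J+1)*Δ*N² = 4/15
  k=0: +1/(0!*1!*2!*1!*0!*0!) = 1/2
  k=1: −1/(1!*0!*1!*0!*1!*1!) = -1
Σ = -1/2  ⇒  CG² = 4/15*(-1/2)² = 1/15
CG = −√(1/15) = -0.258199

−√(1/15) ≈ -0.258199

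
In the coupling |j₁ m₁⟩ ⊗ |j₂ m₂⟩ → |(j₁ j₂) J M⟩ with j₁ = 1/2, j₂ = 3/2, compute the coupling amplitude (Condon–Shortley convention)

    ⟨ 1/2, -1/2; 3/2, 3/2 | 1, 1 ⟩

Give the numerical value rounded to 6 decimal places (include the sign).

-0.866025

√[3·1!0!2!/4! · 0!1!3!0!2!0!] = √(3)
  +(−1)^1/∏(1,0,0,2,0,0)! = -1/2  (running -1/2)
⟨..|..⟩ = √(3)·(-1/2) = -0.866025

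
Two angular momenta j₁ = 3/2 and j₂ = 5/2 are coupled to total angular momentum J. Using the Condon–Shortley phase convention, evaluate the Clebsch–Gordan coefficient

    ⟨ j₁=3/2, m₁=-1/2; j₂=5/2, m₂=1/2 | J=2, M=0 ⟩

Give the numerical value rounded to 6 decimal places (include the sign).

-0.267261

j₁+j₂−J=2  J+j₁−j₂=1  J−j₁+j₂=3  j₁+j₂+J+1=7
(j₁±m₁, j₂±m₂, J±M) = (1,2,3,2,2,2)
P² = 8/7
sum k=1..2:
  [1] −1/2 = -1/2
  [2] +1/4 = 1/4
S = -1/4
C² = P²·S² = 1/14 ; C = -0.267261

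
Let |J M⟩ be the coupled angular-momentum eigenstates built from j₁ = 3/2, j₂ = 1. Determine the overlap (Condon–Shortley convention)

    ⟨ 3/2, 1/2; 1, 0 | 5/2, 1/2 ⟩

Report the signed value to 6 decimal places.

+0.774597  (= +√(3/5))

j₁+j₂−J=0  J+j₁−j₂=3  J−j₁+j₂=2  j₁+j₂+J+1=6
(j₁±m₁, j₂±m₂, J±M) = (2,1,1,1,3,2)
P² = 12/5
sum k=0..0:
  [0] +1/2 = 1/2
S = 1/2
C² = P²·S² = 3/5 ; C = +0.774597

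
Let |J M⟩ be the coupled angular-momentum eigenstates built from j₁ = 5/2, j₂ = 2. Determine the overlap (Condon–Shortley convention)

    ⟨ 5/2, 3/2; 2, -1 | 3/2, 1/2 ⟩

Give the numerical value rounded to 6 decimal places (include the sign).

√[4·3!2!1!/7! · 4!1!1!3!2!1!] = √(96/35)
  +(−1)^0/∏(0,3,1,1,1,0)! = 1/6  (running 1/6)
  +(−1)^1/∏(1,2,0,0,2,1)! = -1/4  (running -1/12)
⟨..|..⟩ = √(96/35)·(-1/12) = -0.138013

-0.138013  (= −√(2/105))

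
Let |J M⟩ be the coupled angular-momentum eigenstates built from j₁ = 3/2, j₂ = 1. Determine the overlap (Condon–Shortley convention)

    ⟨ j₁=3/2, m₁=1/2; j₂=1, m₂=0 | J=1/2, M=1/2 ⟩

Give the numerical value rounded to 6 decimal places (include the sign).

−√(1/3) = -0.577350

j₁+j₂−J=2  J+j₁−j₂=1  J−j₁+j₂=0  j₁+j₂+J+1=4
(j₁±m₁, j₂±m₂, J±M) = (2,1,1,1,1,0)
P² = 1/3
sum k=1..1:
  [1] −1/1 = -1
S = -1
C² = P²·S² = 1/3 ; C = -0.577350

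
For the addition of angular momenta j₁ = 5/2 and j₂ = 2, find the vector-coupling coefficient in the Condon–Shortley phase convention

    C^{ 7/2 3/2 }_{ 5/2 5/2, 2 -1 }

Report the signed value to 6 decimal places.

+√(5/21) = +0.487950

j₁+j₂−J=1  J+j₁−j₂=4  J−j₁+j₂=3  j₁+j₂+J+1=9
(j₁±m₁, j₂±m₂, J±M) = (5,0,1,3,5,2)
P² = 3840/7
sum k=0..0:
  [0] +1/48 = 1/48
S = 1/48
C² = P²·S² = 5/21 ; C = +0.487950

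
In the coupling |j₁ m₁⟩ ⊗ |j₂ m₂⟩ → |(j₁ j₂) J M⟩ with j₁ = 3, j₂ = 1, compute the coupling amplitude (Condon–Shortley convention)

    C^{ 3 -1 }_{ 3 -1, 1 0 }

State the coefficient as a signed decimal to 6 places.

j₁+j₂−J=1  J+j₁−j₂=5  J−j₁+j₂=1  j₁+j₂+J+1=8
(j₁±m₁, j₂±m₂, J±M) = (2,4,1,1,2,4)
P² = 48
sum k=0..1:
  [0] +1/24 = 1/24
  [1] −1/12 = -1/12
S = -1/24
C² = P²·S² = 1/12 ; C = -0.288675

-0.288675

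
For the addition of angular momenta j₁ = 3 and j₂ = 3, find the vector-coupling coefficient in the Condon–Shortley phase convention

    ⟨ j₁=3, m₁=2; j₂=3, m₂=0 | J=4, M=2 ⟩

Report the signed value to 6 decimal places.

√[9·2!4!4!/11! · 5!1!3!3!6!2!] = √(124416/77)
  +(−1)^0/∏(0,2,1,3,3,1)! = 1/72  (running 1/72)
  +(−1)^1/∏(1,1,0,2,4,2)! = -1/96  (running 1/288)
⟨..|..⟩ = √(124416/77)·(1/288) = +0.139573

+0.139573  (= +√(3/154))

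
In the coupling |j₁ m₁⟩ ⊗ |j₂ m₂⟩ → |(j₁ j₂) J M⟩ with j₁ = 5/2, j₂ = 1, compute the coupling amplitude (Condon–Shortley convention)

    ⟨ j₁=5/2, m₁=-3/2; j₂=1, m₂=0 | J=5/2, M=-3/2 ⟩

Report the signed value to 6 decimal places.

j₁+j₂−J=1  J+j₁−j₂=4  J−j₁+j₂=1  j₁+j₂+J+1=7
(j₁±m₁, j₂±m₂, J±M) = (1,4,1,1,1,4)
P² = 576/35
sum k=0..1:
  [0] +1/24 = 1/24
  [1] −1/6 = -1/6
S = -1/8
C² = P²·S² = 9/35 ; C = -0.507093

-0.507093  (= −√(9/35))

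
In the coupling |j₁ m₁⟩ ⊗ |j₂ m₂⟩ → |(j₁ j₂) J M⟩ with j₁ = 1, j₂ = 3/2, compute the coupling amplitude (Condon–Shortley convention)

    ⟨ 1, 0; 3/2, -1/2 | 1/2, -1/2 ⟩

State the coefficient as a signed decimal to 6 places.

−√(1/3) = -0.577350

triangle: 2!·0!·1!/4! = 2/24
(j±m)!: 1!·1!·1!·2!·0!·1! = 2
prefactor² = (2J+1)·Δ·N² = 1/3
  k=1: −1/(1!·1!·0!·0!·0!·1!) = -1
Σ = -1  ⇒  CG² = 1/3·(-1)² = 1/3
CG = −√(1/3) = -0.577350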